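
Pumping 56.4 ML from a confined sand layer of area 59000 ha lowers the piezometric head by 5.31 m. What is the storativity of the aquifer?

A = 59000 ha = 5.9 × 10^8 m²
ΔV = 56.4 ML = 56400 m³
S = ΔV / (A × Δh) = 56400 m³ / (5.9 × 10^8 m² × 5.31 m) = 1.8 × 10^-5

S ≈ 1.8 × 10^-5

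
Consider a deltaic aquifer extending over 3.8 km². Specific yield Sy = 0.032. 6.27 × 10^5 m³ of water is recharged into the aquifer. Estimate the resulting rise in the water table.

Δh ≈ 5.16 m

A = 3.8 km² = 3.8 × 10^6 m²
Δh = ΔV / (Sy × A) = 6.27 × 10^5 m³ / (0.032 × 3.8 × 10^6 m²) = 5.156 m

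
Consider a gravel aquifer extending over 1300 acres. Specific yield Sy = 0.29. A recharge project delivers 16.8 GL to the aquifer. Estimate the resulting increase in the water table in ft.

A = 1300 acres = 5.261 × 10^6 m²
ΔV = 16.8 GL = 1.68 × 10^7 m³
Δh = ΔV / (Sy × A) = 1.68 × 10^7 m³ / (0.29 × 5.261 × 10^6 m²) = 11.01 m
Δh = 11.01 m = 36.13 ft

Δh ≈ 36.1 ft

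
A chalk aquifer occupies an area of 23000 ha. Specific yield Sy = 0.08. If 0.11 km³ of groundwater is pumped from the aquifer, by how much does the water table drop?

Δh ≈ 5.98 m

A = 23000 ha = 2.3 × 10^8 m²
ΔV = 0.11 km³ = 1.1 × 10^8 m³
Δh = ΔV / (Sy × A) = 1.1 × 10^8 m³ / (0.08 × 2.3 × 10^8 m²) = 5.978 m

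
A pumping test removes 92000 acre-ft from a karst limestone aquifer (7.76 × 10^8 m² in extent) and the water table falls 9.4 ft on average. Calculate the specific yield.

Δh = 9.4 ft = 2.865 m
ΔV = 92000 acre-ft = 1.135 × 10^8 m³
Sy = ΔV / (A × Δh) = 1.135 × 10^8 m³ / (7.76 × 10^8 m² × 2.865 m) = 0.05104

Sy ≈ 0.051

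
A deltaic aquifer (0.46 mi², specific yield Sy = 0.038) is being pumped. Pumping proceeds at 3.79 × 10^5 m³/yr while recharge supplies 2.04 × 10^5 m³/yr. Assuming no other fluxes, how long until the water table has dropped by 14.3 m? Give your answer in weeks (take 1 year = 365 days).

A = 0.46 mi² = 1.191 × 10^6 m²
ΔV = Sy × A × Δh = 0.038 × 1.191 × 10^6 × 14.3 = 6.474 × 10^5 m³
Net withdrawal = 3.79 × 10^5 − 2.04 × 10^5 = 1.75 × 10^5 m³/yr = 479.5 m³/d
t = ΔV / Q = 6.474 × 10^5 m³ / 479.5 m³/d = 1350 d
t = 1350 d ≈ 192.9 weeks

t ≈ 193 weeks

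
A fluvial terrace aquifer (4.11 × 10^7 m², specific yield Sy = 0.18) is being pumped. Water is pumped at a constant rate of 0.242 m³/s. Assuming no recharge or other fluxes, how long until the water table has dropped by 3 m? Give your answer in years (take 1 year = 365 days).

t ≈ 2.91 years

ΔV = Sy × A × Δh = 0.18 × 4.11 × 10^7 × 3 = 2.219 × 10^7 m³
Q = 0.242 m³/s = 20910 m³/d
t = ΔV / Q = 2.219 × 10^7 m³ / 20910 m³/d = 1061 d
t = 1061 d ≈ 2.908 years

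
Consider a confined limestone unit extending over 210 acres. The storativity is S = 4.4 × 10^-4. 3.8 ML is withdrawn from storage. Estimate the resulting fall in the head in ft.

A = 210 acres = 8.498 × 10^5 m²
ΔV = 3.8 ML = 3800 m³
Δh = ΔV / (S × A) = 3800 m³ / (4.4 × 10^-4 × 8.498 × 10^5 m²) = 10.16 m
Δh = 10.16 m = 33.34 ft

Δh ≈ 33.3 ft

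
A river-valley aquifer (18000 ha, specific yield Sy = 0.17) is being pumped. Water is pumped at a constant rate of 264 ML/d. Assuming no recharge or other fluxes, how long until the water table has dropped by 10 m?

t ≈ 1160 days

A = 18000 ha = 1.8 × 10^8 m²
ΔV = Sy × A × Δh = 0.17 × 1.8 × 10^8 × 10 = 3.06 × 10^8 m³
Q = 264 ML/d = 2.64 × 10^5 m³/d
t = ΔV / Q = 3.06 × 10^8 m³ / 2.64 × 10^5 m³/d = 1159 d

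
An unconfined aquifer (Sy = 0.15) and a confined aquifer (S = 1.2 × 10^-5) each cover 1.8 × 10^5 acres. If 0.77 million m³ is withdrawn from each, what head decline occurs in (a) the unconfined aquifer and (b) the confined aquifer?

A = 1.8 × 10^5 acres = 7.284 × 10^8 m²
ΔV = 0.77 million m³ = 7.7 × 10^5 m³
Unconfined: Δh_u = ΔV/(Sy·A) = 7.7 × 10^5/(0.15 × 7.284 × 10^8) = 0.007047 m
Confined: Δh_c = ΔV/(S·A) = 7.7 × 10^5/(1.2 × 10^-5 × 7.284 × 10^8) = 88.09 m

Δh_u ≈ 0.00705 m; Δh_c ≈ 88.1 m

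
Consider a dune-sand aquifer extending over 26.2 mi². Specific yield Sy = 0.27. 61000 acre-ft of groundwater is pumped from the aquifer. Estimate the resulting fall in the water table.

A = 26.2 mi² = 6.786 × 10^7 m²
ΔV = 61000 acre-ft = 7.524 × 10^7 m³
Δh = ΔV / (Sy × A) = 7.524 × 10^7 m³ / (0.27 × 6.786 × 10^7 m²) = 4.107 m

Δh ≈ 4.11 m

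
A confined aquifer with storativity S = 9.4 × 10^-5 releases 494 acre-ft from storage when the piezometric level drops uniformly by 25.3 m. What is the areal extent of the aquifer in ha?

ΔV = 494 acre-ft = 6.093 × 10^5 m³
A = ΔV / (S × Δh) = 6.093 × 10^5 / (9.4 × 10^-5 × 25.3) = 2.562 × 10^8 m²
A = 2.562 × 10^8 m² = 25620 ha

A ≈ 25600 ha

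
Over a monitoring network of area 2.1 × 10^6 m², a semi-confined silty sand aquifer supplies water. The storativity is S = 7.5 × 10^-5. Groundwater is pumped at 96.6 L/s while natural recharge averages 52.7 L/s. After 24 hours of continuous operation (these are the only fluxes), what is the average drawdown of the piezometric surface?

Net abstraction = 96.6 − 52.7 = 43.9 L/s
Q_net = 43.9 L/s = 3793 m³/d
t = 24 hours = 1 d
ΔV = Q × t = 3793 m³/d × 1 d = 3793 m³
Δh = ΔV / (S × A) = 3793 / (7.5 × 10^-5 × 2.1 × 10^6) = 24.08 m

Δh ≈ 24.1 m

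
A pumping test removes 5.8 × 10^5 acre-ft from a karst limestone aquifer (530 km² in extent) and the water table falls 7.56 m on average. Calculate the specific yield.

Sy ≈ 0.18

A = 530 km² = 5.3 × 10^8 m²
ΔV = 5.8 × 10^5 acre-ft = 7.154 × 10^8 m³
Sy = ΔV / (A × Δh) = 7.154 × 10^8 m³ / (5.3 × 10^8 m² × 7.56 m) = 0.1786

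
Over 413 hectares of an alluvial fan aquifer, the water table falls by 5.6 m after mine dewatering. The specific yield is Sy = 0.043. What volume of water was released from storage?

ΔV ≈ 9.95 × 10^5 m³

A = 413 hectares = 4.13 × 10^6 m²
ΔV = Sy × A × Δh = 0.043 × 4.13 × 10^6 m² × 5.6 m = 9.945 × 10^5 m³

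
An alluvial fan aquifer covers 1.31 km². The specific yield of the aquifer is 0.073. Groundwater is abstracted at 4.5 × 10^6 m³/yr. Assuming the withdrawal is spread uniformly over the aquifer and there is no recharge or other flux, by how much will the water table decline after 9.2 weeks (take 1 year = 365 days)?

A = 1.31 km² = 1.31 × 10^6 m²
Q = 4.5 × 10^6 m³/yr = 12330 m³/d
t = 9.2 weeks = 64.4 d
ΔV = Q × t = 12330 m³/d × 64.4 d = 7.94 × 10^5 m³
Δh = ΔV / (Sy × A) = 7.94 × 10^5 / (0.073 × 1.31 × 10^6) = 8.303 m

Δh ≈ 8.3 m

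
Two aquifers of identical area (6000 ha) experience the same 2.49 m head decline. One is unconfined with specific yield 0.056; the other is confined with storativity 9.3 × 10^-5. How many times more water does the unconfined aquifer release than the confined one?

ΔV_u / ΔV_c ≈ 602

A = 6000 ha = 6 × 10^7 m²
Unconfined: ΔV_u = Sy × A × Δh = 0.056 × 6 × 10^7 × 2.49 = 8.366 × 10^6 m³
Confined: ΔV_c = S × A × Δh = 9.3 × 10^-5 × 6 × 10^7 × 2.49 = 13890 m³
Ratio = ΔV_u / ΔV_c = Sy / S = 0.056 / 9.3 × 10^-5 = 602.2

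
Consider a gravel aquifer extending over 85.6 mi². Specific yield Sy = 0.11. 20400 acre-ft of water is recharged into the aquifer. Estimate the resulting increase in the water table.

A = 85.6 mi² = 2.217 × 10^8 m²
ΔV = 20400 acre-ft = 2.516 × 10^7 m³
Δh = ΔV / (Sy × A) = 2.516 × 10^7 m³ / (0.11 × 2.217 × 10^8 m²) = 1.032 m

Δh ≈ 1.03 m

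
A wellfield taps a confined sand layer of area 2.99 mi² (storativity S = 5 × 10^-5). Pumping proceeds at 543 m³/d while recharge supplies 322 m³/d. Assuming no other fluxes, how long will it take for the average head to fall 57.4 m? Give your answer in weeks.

t ≈ 14.4 weeks

A = 2.99 mi² = 7.744 × 10^6 m²
ΔV = S × A × Δh = 5 × 10^-5 × 7.744 × 10^6 × 57.4 = 22230 m³
Net withdrawal = 543 − 322 = 221 m³/d
t = ΔV / Q = 22230 m³ / 221 m³/d = 100.6 d
t = 100.6 d ≈ 14.37 weeks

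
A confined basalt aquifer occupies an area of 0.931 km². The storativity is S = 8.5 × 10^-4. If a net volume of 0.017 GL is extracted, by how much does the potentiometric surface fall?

A = 0.931 km² = 9.31 × 10^5 m²
ΔV = 0.017 GL = 17000 m³
Δh = ΔV / (S × A) = 17000 m³ / (8.5 × 10^-4 × 9.31 × 10^5 m²) = 21.48 m

Δh ≈ 21.5 m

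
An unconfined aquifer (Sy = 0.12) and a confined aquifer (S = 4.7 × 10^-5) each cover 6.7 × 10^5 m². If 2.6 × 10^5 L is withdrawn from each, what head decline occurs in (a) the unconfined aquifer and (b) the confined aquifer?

ΔV = 2.6 × 10^5 L = 260 m³
Unconfined: Δh_u = ΔV/(Sy·A) = 260/(0.12 × 6.7 × 10^5) = 0.003234 m
Confined: Δh_c = ΔV/(S·A) = 260/(4.7 × 10^-5 × 6.7 × 10^5) = 8.257 m

Δh_u ≈ 0.00323 m; Δh_c ≈ 8.26 m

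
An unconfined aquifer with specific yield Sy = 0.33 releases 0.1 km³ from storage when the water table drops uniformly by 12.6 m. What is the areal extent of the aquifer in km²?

A ≈ 24.1 km²

ΔV = 0.1 km³ = 1 × 10^8 m³
A = ΔV / (Sy × Δh) = 1 × 10^8 / (0.33 × 12.6) = 2.405 × 10^7 m²
A = 2.405 × 10^7 m² = 24.05 km²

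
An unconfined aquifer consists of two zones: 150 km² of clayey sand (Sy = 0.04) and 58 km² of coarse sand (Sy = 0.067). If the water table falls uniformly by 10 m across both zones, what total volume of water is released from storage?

A₁ = 150 km² = 1.5 × 10^8 m²; A₂ = 58 km² = 5.8 × 10^7 m²
ΔV₁ = 0.04 × 1.5 × 10^8 × 10 = 6 × 10^7 m³
ΔV₂ = 0.067 × 5.8 × 10^7 × 10 = 3.886 × 10^7 m³
ΔV = ΔV₁ + ΔV₂ = 9.886 × 10^7 m³

ΔV ≈ 9.89 × 10^7 m³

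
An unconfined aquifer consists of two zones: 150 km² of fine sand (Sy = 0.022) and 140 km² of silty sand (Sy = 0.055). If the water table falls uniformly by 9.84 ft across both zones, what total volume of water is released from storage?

ΔV ≈ 3.3 × 10^7 m³

A₁ = 150 km² = 1.5 × 10^8 m²; A₂ = 140 km² = 1.4 × 10^8 m²
Δh = 9.84 ft = 2.999 m
ΔV₁ = 0.022 × 1.5 × 10^8 × 2.999 = 9.897 × 10^6 m³
ΔV₂ = 0.055 × 1.4 × 10^8 × 2.999 = 2.309 × 10^7 m³
ΔV = ΔV₁ + ΔV₂ = 3.299 × 10^7 m³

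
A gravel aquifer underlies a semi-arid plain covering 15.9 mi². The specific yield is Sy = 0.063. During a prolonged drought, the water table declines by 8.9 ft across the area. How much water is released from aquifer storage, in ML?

A = 15.9 mi² = 4.118 × 10^7 m²
Δh = 8.9 ft = 2.713 m
ΔV = Sy × A × Δh = 0.063 × 4.118 × 10^7 m² × 2.713 m = 7.038 × 10^6 m³
ΔV = 7.038 × 10^6 m³ = 7038 ML

ΔV ≈ 7040 ML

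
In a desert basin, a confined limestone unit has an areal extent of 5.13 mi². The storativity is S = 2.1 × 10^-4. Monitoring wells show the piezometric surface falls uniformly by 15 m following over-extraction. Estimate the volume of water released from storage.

A = 5.13 mi² = 1.329 × 10^7 m²
ΔV = S × A × Δh = 2.1 × 10^-4 × 1.329 × 10^7 m² × 15 m = 41850 m³

ΔV ≈ 41900 m³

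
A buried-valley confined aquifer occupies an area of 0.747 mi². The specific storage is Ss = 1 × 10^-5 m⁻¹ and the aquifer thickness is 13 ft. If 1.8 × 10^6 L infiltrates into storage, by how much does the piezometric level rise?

b = 13 ft = 3.962 m
S = Ss × b = 1 × 10^-5 m⁻¹ × 3.962 m = 3.962 × 10^-5
A = 0.747 mi² = 1.935 × 10^6 m²
ΔV = 1.8 × 10^6 L = 1800 m³
Δh = ΔV / (S × A) = 1800 m³ / (3.962 × 10^-5 × 1.935 × 10^6 m²) = 23.48 m

Δh ≈ 23.5 m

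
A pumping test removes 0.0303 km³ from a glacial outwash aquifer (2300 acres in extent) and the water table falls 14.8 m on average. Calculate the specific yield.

Sy ≈ 0.22

A = 2300 acres = 9.308 × 10^6 m²
ΔV = 0.0303 km³ = 3.03 × 10^7 m³
Sy = ΔV / (A × Δh) = 3.03 × 10^7 m³ / (9.308 × 10^6 m² × 14.8 m) = 0.22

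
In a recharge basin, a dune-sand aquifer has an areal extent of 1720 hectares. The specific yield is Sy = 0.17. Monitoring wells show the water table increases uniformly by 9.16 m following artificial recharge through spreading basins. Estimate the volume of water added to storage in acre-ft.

A = 1720 hectares = 1.72 × 10^7 m²
ΔV = Sy × A × Δh = 0.17 × 1.72 × 10^7 m² × 9.16 m = 2.678 × 10^7 m³
ΔV = 2.678 × 10^7 m³ = 21710 acre-ft

ΔV ≈ 21700 acre-ft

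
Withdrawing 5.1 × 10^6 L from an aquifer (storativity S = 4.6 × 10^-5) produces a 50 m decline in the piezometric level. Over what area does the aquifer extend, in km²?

A ≈ 2.22 km²

ΔV = 5.1 × 10^6 L = 5100 m³
A = ΔV / (S × Δh) = 5100 / (4.6 × 10^-5 × 50) = 2.217 × 10^6 m²
A = 2.217 × 10^6 m² = 2.217 km²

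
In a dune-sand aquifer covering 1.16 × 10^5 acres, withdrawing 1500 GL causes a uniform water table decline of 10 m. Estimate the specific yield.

Sy ≈ 0.32

A = 1.16 × 10^5 acres = 4.694 × 10^8 m²
ΔV = 1500 GL = 1.5 × 10^9 m³
Sy = ΔV / (A × Δh) = 1.5 × 10^9 m³ / (4.694 × 10^8 m² × 10 m) = 0.3195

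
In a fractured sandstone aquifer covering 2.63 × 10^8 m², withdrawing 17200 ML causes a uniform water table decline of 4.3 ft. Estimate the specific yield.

Sy ≈ 0.05

Δh = 4.3 ft = 1.311 m
ΔV = 17200 ML = 1.72 × 10^7 m³
Sy = ΔV / (A × Δh) = 1.72 × 10^7 m³ / (2.63 × 10^8 m² × 1.311 m) = 0.0499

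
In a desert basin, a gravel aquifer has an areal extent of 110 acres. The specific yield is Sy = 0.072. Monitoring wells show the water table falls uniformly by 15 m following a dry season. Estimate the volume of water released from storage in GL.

ΔV ≈ 0.481 GL

A = 110 acres = 4.452 × 10^5 m²
ΔV = Sy × A × Δh = 0.072 × 4.452 × 10^5 m² × 15 m = 4.808 × 10^5 m³
ΔV = 4.808 × 10^5 m³ = 0.4808 GL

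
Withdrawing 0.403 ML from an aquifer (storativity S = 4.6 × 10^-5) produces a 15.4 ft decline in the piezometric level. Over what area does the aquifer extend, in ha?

A ≈ 187 ha

Δh = 15.4 ft = 4.694 m
ΔV = 0.403 ML = 403 m³
A = ΔV / (S × Δh) = 403 / (4.6 × 10^-5 × 4.694) = 1.866 × 10^6 m²
A = 1.866 × 10^6 m² = 186.6 ha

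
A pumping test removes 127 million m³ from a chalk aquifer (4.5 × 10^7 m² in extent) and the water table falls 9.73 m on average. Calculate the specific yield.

Sy ≈ 0.29

ΔV = 127 million m³ = 1.27 × 10^8 m³
Sy = ΔV / (A × Δh) = 1.27 × 10^8 m³ / (4.5 × 10^7 m² × 9.73 m) = 0.2901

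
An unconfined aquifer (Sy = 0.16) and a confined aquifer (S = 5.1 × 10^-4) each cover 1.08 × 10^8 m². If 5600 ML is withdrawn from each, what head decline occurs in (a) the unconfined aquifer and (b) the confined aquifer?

ΔV = 5600 ML = 5.6 × 10^6 m³
Unconfined: Δh_u = ΔV/(Sy·A) = 5.6 × 10^6/(0.16 × 1.08 × 10^8) = 0.3241 m
Confined: Δh_c = ΔV/(S·A) = 5.6 × 10^6/(5.1 × 10^-4 × 1.08 × 10^8) = 101.7 m

Δh_u ≈ 0.324 m; Δh_c ≈ 102 m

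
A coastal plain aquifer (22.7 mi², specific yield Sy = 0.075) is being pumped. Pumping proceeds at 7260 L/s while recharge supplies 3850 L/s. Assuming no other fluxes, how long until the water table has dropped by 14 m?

t ≈ 210 days

A = 22.7 mi² = 5.879 × 10^7 m²
ΔV = Sy × A × Δh = 0.075 × 5.879 × 10^7 × 14 = 6.173 × 10^7 m³
Net withdrawal = 7260 − 3850 = 3410 L/s = 2.946 × 10^5 m³/d
t = ΔV / Q = 6.173 × 10^7 m³ / 2.946 × 10^5 m³/d = 209.5 d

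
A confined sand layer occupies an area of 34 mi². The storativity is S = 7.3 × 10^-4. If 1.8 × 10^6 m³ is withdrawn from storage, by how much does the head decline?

Δh ≈ 28 m

A = 34 mi² = 8.806 × 10^7 m²
Δh = ΔV / (S × A) = 1.8 × 10^6 m³ / (7.3 × 10^-4 × 8.806 × 10^7 m²) = 28 m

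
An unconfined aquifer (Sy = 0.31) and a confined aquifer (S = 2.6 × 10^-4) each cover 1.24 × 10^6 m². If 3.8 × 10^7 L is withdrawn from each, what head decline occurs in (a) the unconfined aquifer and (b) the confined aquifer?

ΔV = 3.8 × 10^7 L = 38000 m³
Unconfined: Δh_u = ΔV/(Sy·A) = 38000/(0.31 × 1.24 × 10^6) = 0.09886 m
Confined: Δh_c = ΔV/(S·A) = 38000/(2.6 × 10^-4 × 1.24 × 10^6) = 117.9 m

Δh_u ≈ 0.0989 m; Δh_c ≈ 118 m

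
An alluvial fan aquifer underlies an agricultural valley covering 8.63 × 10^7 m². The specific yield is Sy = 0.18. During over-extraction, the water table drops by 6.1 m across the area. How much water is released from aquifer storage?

ΔV = Sy × A × Δh = 0.18 × 8.63 × 10^7 m² × 6.1 m = 9.476 × 10^7 m³

ΔV ≈ 9.48 × 10^7 m³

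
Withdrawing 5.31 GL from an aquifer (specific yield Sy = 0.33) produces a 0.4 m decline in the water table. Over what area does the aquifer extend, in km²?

ΔV = 5.31 GL = 5.31 × 10^6 m³
A = ΔV / (Sy × Δh) = 5.31 × 10^6 / (0.33 × 0.4) = 4.023 × 10^7 m²
A = 4.023 × 10^7 m² = 40.23 km²

A ≈ 40.2 km²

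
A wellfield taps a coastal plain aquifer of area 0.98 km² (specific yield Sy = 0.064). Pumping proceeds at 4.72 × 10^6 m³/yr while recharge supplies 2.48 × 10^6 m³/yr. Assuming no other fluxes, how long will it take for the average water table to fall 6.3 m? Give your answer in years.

t ≈ 0.176 years

A = 0.98 km² = 9.8 × 10^5 m²
ΔV = Sy × A × Δh = 0.064 × 9.8 × 10^5 × 6.3 = 3.951 × 10^5 m³
Net withdrawal = 4.72 × 10^6 − 2.48 × 10^6 = 2.24 × 10^6 m³/yr = 6137 m³/d
t = ΔV / Q = 3.951 × 10^5 m³ / 6137 m³/d = 64.39 d
t = 64.39 d ≈ 0.1764 years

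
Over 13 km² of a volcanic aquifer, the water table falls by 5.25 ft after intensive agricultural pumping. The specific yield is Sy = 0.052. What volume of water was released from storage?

ΔV ≈ 1.08 × 10^6 m³

A = 13 km² = 1.3 × 10^7 m²
Δh = 5.25 ft = 1.6 m
ΔV = Sy × A × Δh = 0.052 × 1.3 × 10^7 m² × 1.6 m = 1.082 × 10^6 m³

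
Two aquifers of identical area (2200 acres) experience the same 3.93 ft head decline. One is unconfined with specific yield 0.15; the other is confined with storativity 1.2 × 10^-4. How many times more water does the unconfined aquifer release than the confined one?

A = 2200 acres = 8.903 × 10^6 m²
Δh = 3.93 ft = 1.198 m
Unconfined: ΔV_u = Sy × A × Δh = 0.15 × 8.903 × 10^6 × 1.198 = 1.6 × 10^6 m³
Confined: ΔV_c = S × A × Δh = 1.2 × 10^-4 × 8.903 × 10^6 × 1.198 = 1280 m³
Ratio = ΔV_u / ΔV_c = Sy / S = 0.15 / 1.2 × 10^-4 = 1250

ΔV_u / ΔV_c ≈ 1250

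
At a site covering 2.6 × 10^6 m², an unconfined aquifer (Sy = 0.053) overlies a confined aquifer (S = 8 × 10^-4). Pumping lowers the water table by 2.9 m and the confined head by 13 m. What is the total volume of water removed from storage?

Unconfined: ΔV_u = Sy × A × Δh_u = 0.053 × 2.6 × 10^6 × 2.9 = 3.996 × 10^5 m³
Confined: ΔV_c = S × A × Δh_c = 8 × 10^-4 × 2.6 × 10^6 × 13 = 27040 m³
Total ΔV = 3.996 × 10^5 + 27040 = 4.267 × 10^5 m³

ΔV ≈ 4.27 × 10^5 m³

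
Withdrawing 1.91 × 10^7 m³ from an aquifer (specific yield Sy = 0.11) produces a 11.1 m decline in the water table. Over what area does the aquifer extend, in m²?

A ≈ 1.56 × 10^7 m²

A = ΔV / (Sy × Δh) = 1.91 × 10^7 / (0.11 × 11.1) = 1.564 × 10^7 m²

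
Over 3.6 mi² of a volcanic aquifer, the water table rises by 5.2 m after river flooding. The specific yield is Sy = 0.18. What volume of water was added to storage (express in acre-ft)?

A = 3.6 mi² = 9.324 × 10^6 m²
ΔV = Sy × A × Δh = 0.18 × 9.324 × 10^6 m² × 5.2 m = 8.727 × 10^6 m³
ΔV = 8.727 × 10^6 m³ = 7075 acre-ft

ΔV ≈ 7080 acre-ft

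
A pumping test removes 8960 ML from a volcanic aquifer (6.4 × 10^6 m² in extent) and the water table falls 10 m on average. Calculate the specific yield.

ΔV = 8960 ML = 8.96 × 10^6 m³
Sy = ΔV / (A × Δh) = 8.96 × 10^6 m³ / (6.4 × 10^6 m² × 10 m) = 0.14

Sy ≈ 0.14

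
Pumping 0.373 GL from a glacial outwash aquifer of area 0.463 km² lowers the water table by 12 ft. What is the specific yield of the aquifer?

A = 0.463 km² = 4.63 × 10^5 m²
Δh = 12 ft = 3.658 m
ΔV = 0.373 GL = 3.73 × 10^5 m³
Sy = ΔV / (A × Δh) = 3.73 × 10^5 m³ / (4.63 × 10^5 m² × 3.658 m) = 0.2203

Sy ≈ 0.22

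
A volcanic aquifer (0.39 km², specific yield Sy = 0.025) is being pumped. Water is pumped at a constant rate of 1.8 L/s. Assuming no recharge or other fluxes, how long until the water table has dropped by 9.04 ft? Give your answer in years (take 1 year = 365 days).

t ≈ 0.473 years

A = 0.39 km² = 3.9 × 10^5 m²
Δh = 9.04 ft = 2.755 m
ΔV = Sy × A × Δh = 0.025 × 3.9 × 10^5 × 2.755 = 26870 m³
Q = 1.8 L/s = 155.5 m³/d
t = ΔV / Q = 26870 m³ / 155.5 m³/d = 172.7 d
t = 172.7 d ≈ 0.4733 years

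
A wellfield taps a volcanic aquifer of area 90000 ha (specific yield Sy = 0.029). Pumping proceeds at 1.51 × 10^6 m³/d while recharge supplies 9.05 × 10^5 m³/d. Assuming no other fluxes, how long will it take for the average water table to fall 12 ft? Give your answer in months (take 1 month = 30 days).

t ≈ 5.26 months

A = 90000 ha = 9 × 10^8 m²
Δh = 12 ft = 3.658 m
ΔV = Sy × A × Δh = 0.029 × 9 × 10^8 × 3.658 = 9.546 × 10^7 m³
Net withdrawal = 1.51 × 10^6 − 9.05 × 10^5 = 6.05 × 10^5 m³/d
t = ΔV / Q = 9.546 × 10^7 m³ / 6.05 × 10^5 m³/d = 157.8 d
t = 157.8 d ≈ 5.26 months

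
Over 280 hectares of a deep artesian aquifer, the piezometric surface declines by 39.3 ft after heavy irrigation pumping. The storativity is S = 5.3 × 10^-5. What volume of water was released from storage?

A = 280 hectares = 2.8 × 10^6 m²
Δh = 39.3 ft = 11.98 m
ΔV = S × A × Δh = 5.3 × 10^-5 × 2.8 × 10^6 m² × 11.98 m = 1778 m³

ΔV ≈ 1780 m³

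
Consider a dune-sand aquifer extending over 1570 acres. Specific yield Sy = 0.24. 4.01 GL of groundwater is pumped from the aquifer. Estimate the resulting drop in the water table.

A = 1570 acres = 6.354 × 10^6 m²
ΔV = 4.01 GL = 4.01 × 10^6 m³
Δh = ΔV / (Sy × A) = 4.01 × 10^6 m³ / (0.24 × 6.354 × 10^6 m²) = 2.63 m

Δh ≈ 2.63 m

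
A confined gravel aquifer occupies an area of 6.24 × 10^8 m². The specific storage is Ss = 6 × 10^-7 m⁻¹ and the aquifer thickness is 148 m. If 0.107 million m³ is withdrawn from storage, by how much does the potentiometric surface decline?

S = Ss × b = 6 × 10^-7 m⁻¹ × 148 m = 8.88 × 10^-5
ΔV = 0.107 million m³ = 1.07 × 10^5 m³
Δh = ΔV / (S × A) = 1.07 × 10^5 m³ / (8.88 × 10^-5 × 6.24 × 10^8 m²) = 1.931 m

Δh ≈ 1.93 m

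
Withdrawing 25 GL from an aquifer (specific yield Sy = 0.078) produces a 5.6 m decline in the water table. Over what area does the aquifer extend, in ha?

ΔV = 25 GL = 2.5 × 10^7 m³
A = ΔV / (Sy × Δh) = 2.5 × 10^7 / (0.078 × 5.6) = 5.723 × 10^7 m²
A = 5.723 × 10^7 m² = 5723 ha

A ≈ 5720 ha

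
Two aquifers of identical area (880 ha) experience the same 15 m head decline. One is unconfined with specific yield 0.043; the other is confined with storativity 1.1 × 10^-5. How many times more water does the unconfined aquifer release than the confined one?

ΔV_u / ΔV_c ≈ 3910

A = 880 ha = 8.8 × 10^6 m²
Unconfined: ΔV_u = Sy × A × Δh = 0.043 × 8.8 × 10^6 × 15 = 5.676 × 10^6 m³
Confined: ΔV_c = S × A × Δh = 1.1 × 10^-5 × 8.8 × 10^6 × 15 = 1452 m³
Ratio = ΔV_u / ΔV_c = Sy / S = 0.043 / 1.1 × 10^-5 = 3909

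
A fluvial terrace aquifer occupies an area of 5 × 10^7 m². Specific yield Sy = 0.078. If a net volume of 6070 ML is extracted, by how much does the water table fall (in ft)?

Δh ≈ 5.11 ft

ΔV = 6070 ML = 6.07 × 10^6 m³
Δh = ΔV / (Sy × A) = 6.07 × 10^6 m³ / (0.078 × 5 × 10^7 m²) = 1.556 m
Δh = 1.556 m = 5.106 ft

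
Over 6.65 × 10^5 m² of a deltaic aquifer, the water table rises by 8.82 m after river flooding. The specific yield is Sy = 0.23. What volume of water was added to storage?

ΔV = Sy × A × Δh = 0.23 × 6.65 × 10^5 m² × 8.82 m = 1.349 × 10^6 m³

ΔV ≈ 1.35 × 10^6 m³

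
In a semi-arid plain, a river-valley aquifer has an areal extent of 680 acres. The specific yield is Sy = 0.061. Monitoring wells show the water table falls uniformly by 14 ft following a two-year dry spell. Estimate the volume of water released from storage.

A = 680 acres = 2.752 × 10^6 m²
Δh = 14 ft = 4.267 m
ΔV = Sy × A × Δh = 0.061 × 2.752 × 10^6 m² × 4.267 m = 7.163 × 10^5 m³

ΔV ≈ 7.16 × 10^5 m³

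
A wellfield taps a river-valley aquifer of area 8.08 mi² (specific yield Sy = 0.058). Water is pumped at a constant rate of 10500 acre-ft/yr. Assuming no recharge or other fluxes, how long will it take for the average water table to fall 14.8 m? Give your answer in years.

t ≈ 1.39 years

A = 8.08 mi² = 2.093 × 10^7 m²
ΔV = Sy × A × Δh = 0.058 × 2.093 × 10^7 × 14.8 = 1.796 × 10^7 m³
Q = 10500 acre-ft/yr = 35480 m³/d
t = ΔV / Q = 1.796 × 10^7 m³ / 35480 m³/d = 506.3 d
t = 506.3 d ≈ 1.387 years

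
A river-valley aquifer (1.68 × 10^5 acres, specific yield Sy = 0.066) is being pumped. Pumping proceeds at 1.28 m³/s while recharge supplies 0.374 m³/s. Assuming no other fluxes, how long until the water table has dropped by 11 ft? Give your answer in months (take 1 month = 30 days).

A = 1.68 × 10^5 acres = 6.799 × 10^8 m²
Δh = 11 ft = 3.353 m
ΔV = Sy × A × Δh = 0.066 × 6.799 × 10^8 × 3.353 = 1.504 × 10^8 m³
Net withdrawal = 1.28 − 0.374 = 0.906 m³/s = 78280 m³/d
t = ΔV / Q = 1.504 × 10^8 m³ / 78280 m³/d = 1922 d
t = 1922 d ≈ 64.06 months

t ≈ 64.1 months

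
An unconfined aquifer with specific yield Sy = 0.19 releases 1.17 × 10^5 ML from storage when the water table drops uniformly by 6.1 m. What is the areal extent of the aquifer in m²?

ΔV = 1.17 × 10^5 ML = 1.17 × 10^8 m³
A = ΔV / (Sy × Δh) = 1.17 × 10^8 / (0.19 × 6.1) = 1.009 × 10^8 m²

A ≈ 1.01 × 10^8 m²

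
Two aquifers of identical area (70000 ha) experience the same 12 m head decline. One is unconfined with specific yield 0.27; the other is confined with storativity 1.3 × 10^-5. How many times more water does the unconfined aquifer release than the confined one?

A = 70000 ha = 7 × 10^8 m²
Unconfined: ΔV_u = Sy × A × Δh = 0.27 × 7 × 10^8 × 12 = 2.268 × 10^9 m³
Confined: ΔV_c = S × A × Δh = 1.3 × 10^-5 × 7 × 10^8 × 12 = 1.092 × 10^5 m³
Ratio = ΔV_u / ΔV_c = Sy / S = 0.27 / 1.3 × 10^-5 = 20770

ΔV_u / ΔV_c ≈ 20800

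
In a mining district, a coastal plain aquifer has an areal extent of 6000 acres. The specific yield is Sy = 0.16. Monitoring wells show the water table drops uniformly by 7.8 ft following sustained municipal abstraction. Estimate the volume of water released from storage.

A = 6000 acres = 2.428 × 10^7 m²
Δh = 7.8 ft = 2.377 m
ΔV = Sy × A × Δh = 0.16 × 2.428 × 10^7 m² × 2.377 m = 9.236 × 10^6 m³

ΔV ≈ 9.24 × 10^6 m³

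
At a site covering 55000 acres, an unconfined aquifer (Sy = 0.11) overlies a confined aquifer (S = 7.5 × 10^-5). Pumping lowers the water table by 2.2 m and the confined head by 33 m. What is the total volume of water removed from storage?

ΔV ≈ 5.44 × 10^7 m³

A = 55000 acres = 2.226 × 10^8 m²
Unconfined: ΔV_u = Sy × A × Δh_u = 0.11 × 2.226 × 10^8 × 2.2 = 5.386 × 10^7 m³
Confined: ΔV_c = S × A × Δh_c = 7.5 × 10^-5 × 2.226 × 10^8 × 33 = 5.509 × 10^5 m³
Total ΔV = 5.386 × 10^7 + 5.509 × 10^5 = 5.441 × 10^7 m³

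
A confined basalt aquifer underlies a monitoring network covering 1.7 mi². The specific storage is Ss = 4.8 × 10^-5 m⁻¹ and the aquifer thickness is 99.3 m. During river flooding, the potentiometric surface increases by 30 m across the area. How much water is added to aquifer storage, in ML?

S = Ss × b = 4.8 × 10^-5 m⁻¹ × 99.3 m = 4.766 × 10^-3
A = 1.7 mi² = 4.403 × 10^6 m²
ΔV = S × A × Δh = 0.004766 × 4.403 × 10^6 m² × 30 m = 6.296 × 10^5 m³
ΔV = 6.296 × 10^5 m³ = 629.6 ML

ΔV ≈ 630 ML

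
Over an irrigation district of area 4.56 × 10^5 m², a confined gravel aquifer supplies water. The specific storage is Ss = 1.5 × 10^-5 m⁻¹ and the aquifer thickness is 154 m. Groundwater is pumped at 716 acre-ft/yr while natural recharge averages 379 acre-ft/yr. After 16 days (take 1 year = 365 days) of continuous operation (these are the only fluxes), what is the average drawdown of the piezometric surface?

S = Ss × b = 1.5 × 10^-5 m⁻¹ × 154 m = 2.31 × 10^-3
Net abstraction = 716 − 379 = 337 acre-ft/yr
Q_net = 337 acre-ft/yr = 1139 m³/d
ΔV = Q × t = 1139 m³/d × 16 d = 18220 m³
Δh = ΔV / (S × A) = 18220 / (0.00231 × 4.56 × 10^5) = 17.3 m

Δh ≈ 17.3 m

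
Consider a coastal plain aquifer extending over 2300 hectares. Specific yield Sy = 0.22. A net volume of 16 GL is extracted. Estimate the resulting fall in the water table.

Δh ≈ 3.16 m

A = 2300 hectares = 2.3 × 10^7 m²
ΔV = 16 GL = 1.6 × 10^7 m³
Δh = ΔV / (Sy × A) = 1.6 × 10^7 m³ / (0.22 × 2.3 × 10^7 m²) = 3.162 m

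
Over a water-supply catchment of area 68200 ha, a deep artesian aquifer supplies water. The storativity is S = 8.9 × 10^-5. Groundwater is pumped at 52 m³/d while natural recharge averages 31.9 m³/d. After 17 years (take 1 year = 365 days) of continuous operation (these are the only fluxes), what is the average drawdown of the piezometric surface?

Δh ≈ 2.05 m

A = 68200 ha = 6.82 × 10^8 m²
Net abstraction = 52 − 31.9 = 20.1 m³/d
t = 17 years = 6205 d
ΔV = Q × t = 20.1 m³/d × 6205 d = 1.247 × 10^5 m³
Δh = ΔV / (S × A) = 1.247 × 10^5 / (8.9 × 10^-5 × 6.82 × 10^8) = 2.055 m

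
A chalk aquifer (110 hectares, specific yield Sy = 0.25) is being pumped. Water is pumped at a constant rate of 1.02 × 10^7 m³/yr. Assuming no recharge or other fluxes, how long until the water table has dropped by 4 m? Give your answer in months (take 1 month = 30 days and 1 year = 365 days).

t ≈ 1.31 months

A = 110 hectares = 1.1 × 10^6 m²
ΔV = Sy × A × Δh = 0.25 × 1.1 × 10^6 × 4 = 1.1 × 10^6 m³
Q = 1.02 × 10^7 m³/yr = 27950 m³/d
t = ΔV / Q = 1.1 × 10^6 m³ / 27950 m³/d = 39.36 d
t = 39.36 d ≈ 1.312 months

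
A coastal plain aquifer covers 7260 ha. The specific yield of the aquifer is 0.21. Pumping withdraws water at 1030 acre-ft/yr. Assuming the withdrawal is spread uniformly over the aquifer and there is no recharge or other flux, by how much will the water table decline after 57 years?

A = 7260 ha = 7.26 × 10^7 m²
Q = 1030 acre-ft/yr = 3481 m³/d
t = 57 years = 20800 d
ΔV = Q × t = 3481 m³/d × 20800 d = 7.242 × 10^7 m³
Δh = ΔV / (Sy × A) = 7.242 × 10^7 / (0.21 × 7.26 × 10^7) = 4.75 m

Δh ≈ 4.75 m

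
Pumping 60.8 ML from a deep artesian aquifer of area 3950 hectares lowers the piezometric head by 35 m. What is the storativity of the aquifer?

A = 3950 hectares = 3.95 × 10^7 m²
ΔV = 60.8 ML = 60800 m³
S = ΔV / (A × Δh) = 60800 m³ / (3.95 × 10^7 m² × 35 m) = 4.398 × 10^-5

S ≈ 4.4 × 10^-5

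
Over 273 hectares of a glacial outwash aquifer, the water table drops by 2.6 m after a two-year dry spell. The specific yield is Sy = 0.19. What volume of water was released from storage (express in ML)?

ΔV ≈ 1350 ML

A = 273 hectares = 2.73 × 10^6 m²
ΔV = Sy × A × Δh = 0.19 × 2.73 × 10^6 m² × 2.6 m = 1.349 × 10^6 m³
ΔV = 1.349 × 10^6 m³ = 1349 ML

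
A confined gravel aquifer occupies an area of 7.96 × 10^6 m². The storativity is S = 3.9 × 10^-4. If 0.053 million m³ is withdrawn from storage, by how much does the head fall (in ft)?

Δh ≈ 56 ft

ΔV = 0.053 million m³ = 53000 m³
Δh = ΔV / (S × A) = 53000 m³ / (3.9 × 10^-4 × 7.96 × 10^6 m²) = 17.07 m
Δh = 17.07 m = 56.01 ft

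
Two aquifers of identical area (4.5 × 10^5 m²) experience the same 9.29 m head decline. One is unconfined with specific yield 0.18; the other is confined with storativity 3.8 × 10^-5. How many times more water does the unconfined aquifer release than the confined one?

Unconfined: ΔV_u = Sy × A × Δh = 0.18 × 4.5 × 10^5 × 9.29 = 7.525 × 10^5 m³
Confined: ΔV_c = S × A × Δh = 3.8 × 10^-5 × 4.5 × 10^5 × 9.29 = 158.9 m³
Ratio = ΔV_u / ΔV_c = Sy / S = 0.18 / 3.8 × 10^-5 = 4737

ΔV_u / ΔV_c ≈ 4740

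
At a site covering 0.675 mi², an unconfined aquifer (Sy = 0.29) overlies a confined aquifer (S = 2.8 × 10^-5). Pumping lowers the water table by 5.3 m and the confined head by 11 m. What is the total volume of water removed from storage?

ΔV ≈ 2.69 × 10^6 m³

A = 0.675 mi² = 1.748 × 10^6 m²
Unconfined: ΔV_u = Sy × A × Δh_u = 0.29 × 1.748 × 10^6 × 5.3 = 2.687 × 10^6 m³
Confined: ΔV_c = S × A × Δh_c = 2.8 × 10^-5 × 1.748 × 10^6 × 11 = 538.5 m³
Total ΔV = 2.687 × 10^6 + 538.5 = 2.688 × 10^6 m³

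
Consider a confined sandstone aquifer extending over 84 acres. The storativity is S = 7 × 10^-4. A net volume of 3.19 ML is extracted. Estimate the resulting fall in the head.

Δh ≈ 13.4 m

A = 84 acres = 3.399 × 10^5 m²
ΔV = 3.19 ML = 3190 m³
Δh = ΔV / (S × A) = 3190 m³ / (7 × 10^-4 × 3.399 × 10^5 m²) = 13.41 m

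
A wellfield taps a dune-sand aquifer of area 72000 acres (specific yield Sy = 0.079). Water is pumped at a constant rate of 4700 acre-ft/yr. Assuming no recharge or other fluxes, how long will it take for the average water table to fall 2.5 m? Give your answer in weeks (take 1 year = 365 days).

t ≈ 518 weeks

A = 72000 acres = 2.914 × 10^8 m²
ΔV = Sy × A × Δh = 0.079 × 2.914 × 10^8 × 2.5 = 5.755 × 10^7 m³
Q = 4700 acre-ft/yr = 15880 m³/d
t = ΔV / Q = 5.755 × 10^7 m³ / 15880 m³/d = 3623 d
t = 3623 d ≈ 517.6 weeks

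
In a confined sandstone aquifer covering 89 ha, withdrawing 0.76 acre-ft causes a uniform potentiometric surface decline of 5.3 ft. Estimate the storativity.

A = 89 ha = 8.9 × 10^5 m²
Δh = 5.3 ft = 1.615 m
ΔV = 0.76 acre-ft = 937.4 m³
S = ΔV / (A × Δh) = 937.4 m³ / (8.9 × 10^5 m² × 1.615 m) = 6.52 × 10^-4

S ≈ 6.5 × 10^-4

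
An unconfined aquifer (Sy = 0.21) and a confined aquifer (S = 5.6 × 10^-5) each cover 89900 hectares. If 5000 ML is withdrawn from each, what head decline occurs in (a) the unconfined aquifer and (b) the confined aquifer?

Δh_u ≈ 0.0265 m; Δh_c ≈ 99.3 m

A = 89900 hectares = 8.99 × 10^8 m²
ΔV = 5000 ML = 5 × 10^6 m³
Unconfined: Δh_u = ΔV/(Sy·A) = 5 × 10^6/(0.21 × 8.99 × 10^8) = 0.02648 m
Confined: Δh_c = ΔV/(S·A) = 5 × 10^6/(5.6 × 10^-5 × 8.99 × 10^8) = 99.32 m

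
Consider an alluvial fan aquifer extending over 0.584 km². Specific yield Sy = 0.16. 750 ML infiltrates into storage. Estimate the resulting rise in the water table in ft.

Δh ≈ 26.3 ft

A = 0.584 km² = 5.84 × 10^5 m²
ΔV = 750 ML = 7.5 × 10^5 m³
Δh = ΔV / (Sy × A) = 7.5 × 10^5 m³ / (0.16 × 5.84 × 10^5 m²) = 8.027 m
Δh = 8.027 m = 26.33 ft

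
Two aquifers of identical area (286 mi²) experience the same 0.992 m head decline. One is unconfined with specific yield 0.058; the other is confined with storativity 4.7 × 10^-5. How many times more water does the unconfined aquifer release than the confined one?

A = 286 mi² = 7.407 × 10^8 m²
Unconfined: ΔV_u = Sy × A × Δh = 0.058 × 7.407 × 10^8 × 0.992 = 4.262 × 10^7 m³
Confined: ΔV_c = S × A × Δh = 4.7 × 10^-5 × 7.407 × 10^8 × 0.992 = 34540 m³
Ratio = ΔV_u / ΔV_c = Sy / S = 0.058 / 4.7 × 10^-5 = 1234

ΔV_u / ΔV_c ≈ 1230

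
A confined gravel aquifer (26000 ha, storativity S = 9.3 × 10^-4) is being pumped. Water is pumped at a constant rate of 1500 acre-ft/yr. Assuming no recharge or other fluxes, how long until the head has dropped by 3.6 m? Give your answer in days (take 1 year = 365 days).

t ≈ 172 days

A = 26000 ha = 2.6 × 10^8 m²
ΔV = S × A × Δh = 9.3 × 10^-4 × 2.6 × 10^8 × 3.6 = 8.705 × 10^5 m³
Q = 1500 acre-ft/yr = 5069 m³/d
t = ΔV / Q = 8.705 × 10^5 m³ / 5069 m³/d = 171.7 d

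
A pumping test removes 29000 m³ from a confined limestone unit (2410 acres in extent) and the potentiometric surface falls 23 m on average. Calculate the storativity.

S ≈ 1.3 × 10^-4

A = 2410 acres = 9.753 × 10^6 m²
S = ΔV / (A × Δh) = 29000 m³ / (9.753 × 10^6 m² × 23 m) = 1.293 × 10^-4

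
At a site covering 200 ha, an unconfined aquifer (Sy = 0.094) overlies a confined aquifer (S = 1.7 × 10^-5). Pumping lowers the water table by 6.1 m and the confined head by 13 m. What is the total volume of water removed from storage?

A = 200 ha = 2 × 10^6 m²
Unconfined: ΔV_u = Sy × A × Δh_u = 0.094 × 2 × 10^6 × 6.1 = 1.147 × 10^6 m³
Confined: ΔV_c = S × A × Δh_c = 1.7 × 10^-5 × 2 × 10^6 × 13 = 442 m³
Total ΔV = 1.147 × 10^6 + 442 = 1.147 × 10^6 m³

ΔV ≈ 1.15 × 10^6 m³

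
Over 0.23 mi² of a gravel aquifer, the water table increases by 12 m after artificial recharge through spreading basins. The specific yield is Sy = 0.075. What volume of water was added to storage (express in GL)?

A = 0.23 mi² = 5.957 × 10^5 m²
ΔV = Sy × A × Δh = 0.075 × 5.957 × 10^5 m² × 12 m = 5.361 × 10^5 m³
ΔV = 5.361 × 10^5 m³ = 0.5361 GL

ΔV ≈ 0.536 GL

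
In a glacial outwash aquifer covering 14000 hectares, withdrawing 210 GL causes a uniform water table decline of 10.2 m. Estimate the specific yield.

A = 14000 hectares = 1.4 × 10^8 m²
ΔV = 210 GL = 2.1 × 10^8 m³
Sy = ΔV / (A × Δh) = 2.1 × 10^8 m³ / (1.4 × 10^8 m² × 10.2 m) = 0.1471

Sy ≈ 0.15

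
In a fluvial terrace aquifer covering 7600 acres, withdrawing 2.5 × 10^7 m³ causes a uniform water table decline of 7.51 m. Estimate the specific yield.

A = 7600 acres = 3.076 × 10^7 m²
Sy = ΔV / (A × Δh) = 2.5 × 10^7 m³ / (3.076 × 10^7 m² × 7.51 m) = 0.1082

Sy ≈ 0.11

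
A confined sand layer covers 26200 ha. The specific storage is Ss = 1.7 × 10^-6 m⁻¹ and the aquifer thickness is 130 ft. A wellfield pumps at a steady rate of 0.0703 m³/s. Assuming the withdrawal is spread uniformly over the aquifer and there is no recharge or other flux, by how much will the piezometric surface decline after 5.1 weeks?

Δh ≈ 12.3 m

b = 130 ft = 39.62 m
S = Ss × b = 1.7 × 10^-6 m⁻¹ × 39.62 m = 6.736 × 10^-5
A = 26200 ha = 2.62 × 10^8 m²
Q = 0.0703 m³/s = 6074 m³/d
t = 5.1 weeks = 35.7 d
ΔV = Q × t = 6074 m³/d × 35.7 d = 2.168 × 10^5 m³
Δh = ΔV / (S × A) = 2.168 × 10^5 / (6.736 × 10^-5 × 2.62 × 10^8) = 12.29 m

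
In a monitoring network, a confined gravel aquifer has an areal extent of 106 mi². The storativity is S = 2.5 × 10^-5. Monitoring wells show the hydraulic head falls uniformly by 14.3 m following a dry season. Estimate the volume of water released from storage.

A = 106 mi² = 2.745 × 10^8 m²
ΔV = S × A × Δh = 2.5 × 10^-5 × 2.745 × 10^8 m² × 14.3 m = 98150 m³

ΔV ≈ 98100 m³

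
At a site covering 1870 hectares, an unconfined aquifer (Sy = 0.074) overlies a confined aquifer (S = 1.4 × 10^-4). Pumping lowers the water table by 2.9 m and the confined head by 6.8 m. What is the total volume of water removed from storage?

A = 1870 hectares = 1.87 × 10^7 m²
Unconfined: ΔV_u = Sy × A × Δh_u = 0.074 × 1.87 × 10^7 × 2.9 = 4.013 × 10^6 m³
Confined: ΔV_c = S × A × Δh_c = 1.4 × 10^-4 × 1.87 × 10^7 × 6.8 = 17800 m³
Total ΔV = 4.013 × 10^6 + 17800 = 4.031 × 10^6 m³

ΔV ≈ 4.03 × 10^6 m³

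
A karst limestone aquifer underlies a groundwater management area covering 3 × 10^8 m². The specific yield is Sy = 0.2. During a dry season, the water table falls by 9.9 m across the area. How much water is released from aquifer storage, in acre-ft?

ΔV ≈ 4.82 × 10^5 acre-ft

ΔV = Sy × A × Δh = 0.2 × 3 × 10^8 m² × 9.9 m = 5.94 × 10^8 m³
ΔV = 5.94 × 10^8 m³ = 4.816 × 10^5 acre-ft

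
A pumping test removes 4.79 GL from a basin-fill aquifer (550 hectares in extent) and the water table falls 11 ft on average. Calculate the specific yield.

Sy ≈ 0.26

A = 550 hectares = 5.5 × 10^6 m²
Δh = 11 ft = 3.353 m
ΔV = 4.79 GL = 4.79 × 10^6 m³
Sy = ΔV / (A × Δh) = 4.79 × 10^6 m³ / (5.5 × 10^6 m² × 3.353 m) = 0.2598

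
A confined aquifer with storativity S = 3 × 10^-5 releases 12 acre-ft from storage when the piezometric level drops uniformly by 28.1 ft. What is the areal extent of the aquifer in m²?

A ≈ 5.76 × 10^7 m²

Δh = 28.1 ft = 8.565 m
ΔV = 12 acre-ft = 14800 m³
A = ΔV / (S × Δh) = 14800 / (3 × 10^-5 × 8.565) = 5.761 × 10^7 m²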